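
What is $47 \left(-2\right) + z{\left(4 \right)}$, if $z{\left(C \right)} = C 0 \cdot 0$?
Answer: $-94$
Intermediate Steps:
$z{\left(C \right)} = 0$ ($z{\left(C \right)} = 0 \cdot 0 = 0$)
$47 \left(-2\right) + z{\left(4 \right)} = 47 \left(-2\right) + 0 = -94 + 0 = -94$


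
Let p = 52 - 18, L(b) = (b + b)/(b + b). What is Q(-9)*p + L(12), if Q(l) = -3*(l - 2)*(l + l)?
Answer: -20195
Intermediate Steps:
L(b) = 1 (L(b) = (2*b)/((2*b)) = (2*b)*(1/(2*b)) = 1)
p = 34
Q(l) = -6*l*(-2 + l) (Q(l) = -3*(-2 + l)*2*l = -6*l*(-2 + l))
Q(-9)*p + L(12) = (6*(-9)*(2 - 1*(-9)))*34 + 1 = (6*(-9)*(2 + 9))*34 + 1 = (6*(-9)*11)*34 + 1 = -594*34 + 1 = -20196 + 1 = -20195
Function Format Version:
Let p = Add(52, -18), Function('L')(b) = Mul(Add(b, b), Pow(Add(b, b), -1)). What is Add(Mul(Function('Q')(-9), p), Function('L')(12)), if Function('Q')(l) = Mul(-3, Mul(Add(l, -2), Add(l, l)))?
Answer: -20195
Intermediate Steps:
Function('L')(b) = 1 (Function('L')(b) = Mul(Mul(2, b), Pow(Mul(2, b), -1)) = Mul(Mul(2, b), Mul(Rational(1, 2), Pow(b, -1))) = 1)
p = 34
Function('Q')(l) = Mul(-6, l, Add(-2, l)) (Function('Q')(l) = Mul(-3, Mul(Add(-2, l), Mul(2, l))) = Mul(-3, Mul(2, l, Add(-2, l))) = Mul(-6, l, Add(-2, l)))
Add(Mul(Function('Q')(-9), p), Function('L')(12)) = Add(Mul(Mul(6, -9, Add(2, Mul(-1, -9))), 34), 1) = Add(Mul(Mul(6, -9, Add(2, 9)), 34), 1) = Add(Mul(Mul(6, -9, 11), 34), 1) = Add(Mul(-594, 34), 1) = Add(-20196, 1) = -20195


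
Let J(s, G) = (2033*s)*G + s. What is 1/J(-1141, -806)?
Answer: 1/1869639177 ≈ 5.3486e-10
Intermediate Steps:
J(s, G) = s + 2033*G*s (J(s, G) = 2033*G*s + s = s + 2033*G*s)
1/J(-1141, -806) = 1/(-1141*(1 + 2033*(-806))) = 1/(-1141*(1 - 1638598)) = 1/(-1141*(-1638597)) = 1/1869639177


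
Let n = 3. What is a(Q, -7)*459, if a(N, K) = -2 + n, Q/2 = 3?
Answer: 459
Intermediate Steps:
Q = 6 (Q = 2*3 = 6)
a(N, K) = 1 (a(N, K) = -2 + 3 = 1)
a(Q, -7)*459 = 1*459 = 459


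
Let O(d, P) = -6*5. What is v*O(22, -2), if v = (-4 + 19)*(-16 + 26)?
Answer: -4500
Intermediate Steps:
O(d, P) = -30
v = 150 (v = 15*10 = 150)
v*O(22, -2) = 150*(-30) = -4500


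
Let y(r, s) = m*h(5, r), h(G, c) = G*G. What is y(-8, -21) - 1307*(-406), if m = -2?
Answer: 530592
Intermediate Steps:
h(G, c) = G²
y(r, s) = -50 (y(r, s) = -2*5² = -2*25 = -50)
y(-8, -21) - 1307*(-406) = -50 - 1307*(-406) = -50 + 530642 = 530592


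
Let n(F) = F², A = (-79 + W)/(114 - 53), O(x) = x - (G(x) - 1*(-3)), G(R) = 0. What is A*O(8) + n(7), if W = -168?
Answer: 1754/61 ≈ 28.754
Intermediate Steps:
O(x) = -3 + x (O(x) = x - (0 - 1*(-3)) = x - (0 + 3) = x - 1*3 = x - 3 = -3 + x)
A = -247/61 (A = (-79 - 168)/(114 - 53) = -247/61 ≈ -4.0492)
A*O(8) + n(7) = -247*(-3 + 8)/61 + 7² = -247/61*5 + 49 = -1235/61 + 49 = 1754/61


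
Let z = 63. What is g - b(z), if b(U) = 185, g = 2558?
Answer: 2373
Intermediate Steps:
g - b(z) = 2558 - 1*185 = 2558 - 185 = 2373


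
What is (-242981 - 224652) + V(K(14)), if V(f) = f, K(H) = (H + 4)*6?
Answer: -467525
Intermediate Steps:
K(H) = 24 + 6*H (K(H) = (4 + H)*6 = 24 + 6*H)
(-242981 - 224652) + V(K(14)) = (-242981 - 224652) + (24 + 6*14) = -467633 + (24 + 84) = -467633 + 108 = -467525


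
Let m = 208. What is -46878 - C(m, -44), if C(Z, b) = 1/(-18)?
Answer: -843803/18 ≈ -46878.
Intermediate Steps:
C(Z, b) = -1/18
-46878 - C(m, -44) = -46878 - 1*(-1/18) = -46878 + 1/18 = -843803/18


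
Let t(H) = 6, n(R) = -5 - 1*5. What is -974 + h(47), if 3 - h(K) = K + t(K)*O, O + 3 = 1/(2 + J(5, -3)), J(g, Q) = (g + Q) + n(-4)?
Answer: -999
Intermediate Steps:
n(R) = -10 (n(R) = -5 - 5 = -10)
J(g, Q) = -10 + Q + g (J(g, Q) = (g + Q) - 10 = (Q + g) - 10 = -10 + Q + g)
O = -19/6 (O = -3 + 1/(2 + (-10 - 3 + 5)) = -3 + 1/(2 - 8) = -3 + 1/(-6) = -3 - 1/6 = -19/6 ≈ -3.1667)
h(K) = 22 - K (h(K) = 3 - (K + 6*(-19/6)) = 3 - (K - 19) = 3 - (-19 + K) = 3 + (19 - K) = 22 - K)
-974 + h(47) = -974 + (22 - 1*47) = -974 + (22 - 47) = -974 - 25 = -999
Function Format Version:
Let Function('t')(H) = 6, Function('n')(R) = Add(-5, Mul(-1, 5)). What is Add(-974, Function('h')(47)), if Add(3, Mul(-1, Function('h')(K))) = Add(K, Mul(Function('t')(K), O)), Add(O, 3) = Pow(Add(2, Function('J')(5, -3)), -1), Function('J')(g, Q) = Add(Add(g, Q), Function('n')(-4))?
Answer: -999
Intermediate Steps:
Function('n')(R) = -10 (Function('n')(R) = Add(-5, -5) = -10)
Function('J')(g, Q) = Add(-10, Q, g) (Function('J')(g, Q) = Add(Add(g, Q), -10) = Add(Add(Q, g), -10) = Add(-10, Q, g))
O = Rational(-19, 6) (O = Add(-3, Pow(Add(2, Add(-10, -3, 5)), -1)) = Add(-3, Pow(Add(2, -8), -1)) = Add(-3, Pow(-6, -1)) = Add(-3, Rational(-1, 6)) = Rational(-19, 6) ≈ -3.1667)
Function('h')(K) = Add(22, Mul(-1, K)) (Function('h')(K) = Add(3, Mul(-1, Add(K, Mul(6, Rational(-19, 6))))) = Add(3, Mul(-1, Add(K, -19))) = Add(3, Mul(-1, Add(-19, K))) = Add(3, Add(19, Mul(-1, K))) = Add(22, Mul(-1, K)))
Add(-974, Function('h')(47)) = Add(-974, Add(22, Mul(-1, 47))) = Add(-974, Add(22, -47)) = Add(-974, -25) = -999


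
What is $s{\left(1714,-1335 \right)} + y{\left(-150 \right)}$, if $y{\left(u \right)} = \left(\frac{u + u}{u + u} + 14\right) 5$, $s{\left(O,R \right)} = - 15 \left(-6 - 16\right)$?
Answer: $405$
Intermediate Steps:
$s{\left(O,R \right)} = 330$ ($s{\left(O,R \right)} = \left(-15\right) \left(-22\right) = 330$)
$y{\left(u \right)} = 75$ ($y{\left(u \right)} = \left(\frac{2 u}{2 u} + 14\right) 5 = \left(2 u \frac{1}{2 u} + 14\right) 5 = \left(1 + 14\right) 5 = 15 \cdot 5 = 75$)
$s{\left(1714,-1335 \right)} + y{\left(-150 \right)} = 330 + 75 = 405$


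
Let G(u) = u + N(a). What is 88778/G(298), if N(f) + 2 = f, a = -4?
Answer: 44389/146 ≈ 304.03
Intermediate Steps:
N(f) = -2 + f
G(u) = -6 + u (G(u) = u + (-2 - 4) = u - 6 = -6 + u)
88778/G(298) = 88778/(-6 + 298) = 88778/292 = 88778*(1/292) = 44389/146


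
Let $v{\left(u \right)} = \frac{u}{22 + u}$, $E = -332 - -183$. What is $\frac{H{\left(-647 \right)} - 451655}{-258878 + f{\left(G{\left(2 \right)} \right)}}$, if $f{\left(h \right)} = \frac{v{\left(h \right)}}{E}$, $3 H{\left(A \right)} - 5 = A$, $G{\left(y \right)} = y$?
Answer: $\frac{807941772}{462873865} \approx 1.7455$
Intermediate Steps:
$H{\left(A \right)} = \frac{5}{3} + \frac{A}{3}$
$E = -149$ ($E = -332 + 183 = -149$)
$v{\left(u \right)} = \frac{u}{22 + u}$
$f{\left(h \right)} = - \frac{h}{149 \left(22 + h\right)}$ ($f{\left(h \right)} = \frac{h \frac{1}{22 + h}}{-149} = \frac{h}{22 + h} \left(- \frac{1}{149}\right) = - \frac{h}{149 \left(22 + h\right)}$)
$\frac{H{\left(-647 \right)} - 451655}{-258878 + f{\left(G{\left(2 \right)} \right)}} = \frac{\left(\frac{5}{3} + \frac{1}{3} \left(-647\right)\right) - 451655}{-258878 - \frac{2}{3278 + 149 \cdot 2}} = \frac{\left(\frac{5}{3} - \frac{647}{3}\right) - 451655}{-258878 - \frac{2}{3278 + 298}} = \frac{-214 - 451655}{-258878 - \frac{2}{3576}} = - \frac{451869}{-258878 - 2 \cdot \frac{1}{3576}} = - \frac{451869}{-258878 - \frac{1}{1788}} = - \frac{451869}{- \frac{462873865}{1788}} = \left(-451869\right) \left(- \frac{1788}{462873865}\right) = \frac{807941772}{462873865}$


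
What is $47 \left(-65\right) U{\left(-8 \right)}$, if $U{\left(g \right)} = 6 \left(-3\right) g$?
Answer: $-439920$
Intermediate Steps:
$U{\left(g \right)} = - 18 g$
$47 \left(-65\right) U{\left(-8 \right)} = 47 \left(-65\right) \left(\left(-18\right) \left(-8\right)\right) = \left(-3055\right) 144 = -439920$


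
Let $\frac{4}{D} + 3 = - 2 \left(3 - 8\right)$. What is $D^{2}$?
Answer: $\frac{16}{49} \approx 0.32653$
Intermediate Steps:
$D = \frac{4}{7}$ ($D = \frac{4}{-3 - 2 \left(3 - 8\right)} = \frac{4}{-3 - -10} = \frac{4}{-3 + 10} = \frac{4}{7} \approx 0.57143$)
$D^{2} = \left(\frac{4}{7}\right)^{2} = \frac{16}{49}$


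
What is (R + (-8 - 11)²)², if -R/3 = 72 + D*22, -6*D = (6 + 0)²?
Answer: 292681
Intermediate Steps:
D = -6 (D = -(6 + 0)²/6 = -⅙*6² = -⅙*36 = -6)
R = 180 (R = -3*(72 - 6*22) = -3*(72 - 132) = -3*(-60) = 180)
(R + (-8 - 11)²)² = (180 + (-8 - 11)²)² = (180 + (-19)²)² = (180 + 361)² = 541² = 292681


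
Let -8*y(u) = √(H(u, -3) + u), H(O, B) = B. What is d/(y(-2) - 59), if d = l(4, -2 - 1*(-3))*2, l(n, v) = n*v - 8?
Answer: 30208/222789 - 64*I*√5/222789 ≈ 0.13559 - 0.00064235*I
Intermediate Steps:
l(n, v) = -8 + n*v
y(u) = -√(-3 + u)/8
d = -8 (d = (-8 + 4*(-2 - 1*(-3)))*2 = (-8 + 4*(-2 + 3))*2 = (-8 + 4*1)*2 = (-8 + 4)*2 = -4*2 = -8)
d/(y(-2) - 59) = -8/(-√(-3 - 2)/8 - 59) = -8/(-I*√5/8 - 59) = -8/(-59 - I*√5/8)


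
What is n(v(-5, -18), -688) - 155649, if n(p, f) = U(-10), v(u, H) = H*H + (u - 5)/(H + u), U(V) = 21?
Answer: -155628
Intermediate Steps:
v(u, H) = H**2 + (-5 + u)/(H + u)
n(p, f) = 21
n(v(-5, -18), -688) - 155649 = 21 - 155649 = -155628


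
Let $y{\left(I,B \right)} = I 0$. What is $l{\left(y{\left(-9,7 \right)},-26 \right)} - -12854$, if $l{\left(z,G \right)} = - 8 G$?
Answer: $13062$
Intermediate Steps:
$y{\left(I,B \right)} = 0$
$l{\left(y{\left(-9,7 \right)},-26 \right)} - -12854 = \left(-8\right) \left(-26\right) - -12854 = 208 + 12854 = 13062$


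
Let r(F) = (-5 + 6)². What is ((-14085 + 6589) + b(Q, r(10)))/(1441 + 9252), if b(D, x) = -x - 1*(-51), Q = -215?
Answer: -438/629 ≈ -0.69634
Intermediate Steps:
r(F) = 1 (r(F) = 1² = 1)
b(D, x) = 51 - x (b(D, x) = -x + 51 = 51 - x)
((-14085 + 6589) + b(Q, r(10)))/(1441 + 9252) = ((-14085 + 6589) + (51 - 1*1))/(1441 + 9252) = (-7496 + (51 - 1))/10693 = (-7496 + 50)*(1/10693) = -7446*1/10693 = -438/629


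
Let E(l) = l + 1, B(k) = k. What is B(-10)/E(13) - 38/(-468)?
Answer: -1037/1638 ≈ -0.63309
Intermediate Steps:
E(l) = 1 + l
B(-10)/E(13) - 38/(-468) = -10/(1 + 13) - 38/(-468) = -10/14 - 38*(-1/468) = -10*1/14 + 19/234 = -5/7 + 19/234 = -1037/1638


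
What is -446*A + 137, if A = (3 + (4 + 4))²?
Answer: -53829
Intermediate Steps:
A = 121 (A = (3 + 8)² = 11² = 121)
-446*A + 137 = -446*121 + 137 = -53966 + 137 = -53829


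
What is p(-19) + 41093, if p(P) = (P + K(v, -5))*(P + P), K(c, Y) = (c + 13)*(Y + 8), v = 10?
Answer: 39193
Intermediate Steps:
K(c, Y) = (8 + Y)*(13 + c) (K(c, Y) = (13 + c)*(8 + Y) = (8 + Y)*(13 + c))
p(P) = 2*P*(69 + P) (p(P) = (P + (104 + 8*10 + 13*(-5) - 5*10))*(P + P) = (P + (104 + 80 - 65 - 50))*(2*P) = (P + 69)*(2*P) = (69 + P)*(2*P) = 2*P*(69 + P))
p(-19) + 41093 = 2*(-19)*(69 - 19) + 41093 = 2*(-19)*50 + 41093 = -1900 + 41093 = 39193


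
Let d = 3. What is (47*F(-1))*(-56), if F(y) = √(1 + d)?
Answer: -5264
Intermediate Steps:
F(y) = 2 (F(y) = √(1 + 3) = √4 = 2)
(47*F(-1))*(-56) = (47*2)*(-56) = 94*(-56) = -5264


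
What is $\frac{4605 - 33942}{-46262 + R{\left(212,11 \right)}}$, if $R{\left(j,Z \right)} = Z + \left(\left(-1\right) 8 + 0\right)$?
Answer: $\frac{29337}{46259} \approx 0.63419$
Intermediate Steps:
$R{\left(j,Z \right)} = -8 + Z$ ($R{\left(j,Z \right)} = Z + \left(-8 + 0\right) = Z - 8 = -8 + Z$)
$\frac{4605 - 33942}{-46262 + R{\left(212,11 \right)}} = \frac{4605 - 33942}{-46262 + \left(-8 + 11\right)} = - \frac{29337}{-46262 + 3} = - \frac{29337}{-46259} = \left(-29337\right) \left(- \frac{1}{46259}\right) = \frac{29337}{46259}$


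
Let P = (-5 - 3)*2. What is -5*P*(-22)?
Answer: -1760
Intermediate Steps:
P = -16 (P = -8*2 = -16)
-5*P*(-22) = -5*(-16)*(-22) = 80*(-22) = -1760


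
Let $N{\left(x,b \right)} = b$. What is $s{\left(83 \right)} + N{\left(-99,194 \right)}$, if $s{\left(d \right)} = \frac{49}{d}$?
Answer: $\frac{16151}{83} \approx 194.59$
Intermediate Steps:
$s{\left(83 \right)} + N{\left(-99,194 \right)} = \frac{49}{83} + 194 = \frac{16151}{83}$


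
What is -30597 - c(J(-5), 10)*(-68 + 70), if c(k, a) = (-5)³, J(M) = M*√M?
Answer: -30347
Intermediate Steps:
J(M) = M^(3/2)
c(k, a) = -125
-30597 - c(J(-5), 10)*(-68 + 70) = -30597 - (-125)*(-68 + 70) = -30597 - (-125)*2 = -30597 - 1*(-250) = -30597 + 250 = -30347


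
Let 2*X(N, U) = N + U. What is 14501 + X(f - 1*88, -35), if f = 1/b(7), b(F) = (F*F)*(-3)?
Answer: 2122606/147 ≈ 14440.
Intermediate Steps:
b(F) = -3*F² (b(F) = F²*(-3) = -3*F²)
f = -1/147 (f = 1/(-3*7²) = 1/(-3*49) = 1/(-147) = -1/147 ≈ -0.0068027)
X(N, U) = N/2 + U/2 (X(N, U) = (N + U)/2 = N/2 + U/2)
14501 + X(f - 1*88, -35) = 14501 + ((-1/147 - 1*88)/2 + (½)*(-35)) = 14501 + ((-1/147 - 88)/2 - 35/2) = 14501 + ((½)*(-12937/147) - 35/2) = 14501 + (-12937/294 - 35/2) = 14501 - 9041/147 = 2122606/147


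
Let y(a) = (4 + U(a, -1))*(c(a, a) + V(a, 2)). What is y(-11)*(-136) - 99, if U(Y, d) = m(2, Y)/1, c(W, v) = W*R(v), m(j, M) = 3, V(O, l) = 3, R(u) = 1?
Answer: 7517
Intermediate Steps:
c(W, v) = W (c(W, v) = W*1 = W)
U(Y, d) = 3 (U(Y, d) = 3/1 = 3*1 = 3)
y(a) = 21 + 7*a (y(a) = (4 + 3)*(a + 3) = 7*(3 + a) = 21 + 7*a)
y(-11)*(-136) - 99 = (21 + 7*(-11))*(-136) - 99 = (21 - 77)*(-136) - 99 = -56*(-136) - 99 = 7616 - 99 = 7517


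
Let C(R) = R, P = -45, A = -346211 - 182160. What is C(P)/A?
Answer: 45/528371 ≈ 8.5167e-5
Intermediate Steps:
A = -528371
C(P)/A = -45/(-528371) = -45*(-1/528371) = 45/528371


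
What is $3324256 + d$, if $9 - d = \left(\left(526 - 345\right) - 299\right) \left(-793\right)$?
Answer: $3230691$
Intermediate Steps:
$d = -93565$ ($d = 9 - \left(\left(526 - 345\right) - 299\right) \left(-793\right) = 9 - \left(181 - 299\right) \left(-793\right) = 9 - \left(-118\right) \left(-793\right) = 9 - 93574 = -93565$)
$3324256 + d = 3324256 - 93565 = 3230691$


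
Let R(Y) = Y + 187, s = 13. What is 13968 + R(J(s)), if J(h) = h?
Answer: 14168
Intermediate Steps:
R(Y) = 187 + Y
13968 + R(J(s)) = 13968 + (187 + 13) = 13968 + 200 = 14168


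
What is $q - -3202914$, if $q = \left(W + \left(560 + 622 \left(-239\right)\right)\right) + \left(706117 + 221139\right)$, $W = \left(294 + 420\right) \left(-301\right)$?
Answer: $3767158$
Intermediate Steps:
$W = -214914$ ($W = 714 \left(-301\right) = -214914$)
$q = 564244$ ($q = \left(-214914 + \left(560 + 622 \left(-239\right)\right)\right) + \left(706117 + 221139\right) = \left(-214914 + \left(560 - 148658\right)\right) + 927256 = \left(-214914 - 148098\right) + 927256 = -363012 + 927256 = 564244$)
$q - -3202914 = 564244 - -3202914 = 564244 + 3202914 = 3767158$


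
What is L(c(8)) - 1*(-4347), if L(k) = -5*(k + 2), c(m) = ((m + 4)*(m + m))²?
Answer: -179983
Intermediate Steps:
c(m) = 4*m²*(4 + m)² (c(m) = ((4 + m)*(2*m))² = (2*m*(4 + m))² = 4*m²*(4 + m)²)
L(k) = -10 - 5*k (L(k) = -5*(2 + k) = -10 - 5*k)
L(c(8)) - 1*(-4347) = (-10 - 20*8²*(4 + 8)²) - 1*(-4347) = (-10 - 20*64*12²) + 4347 = (-10 - 20*64*144) + 4347 = (-10 - 5*36864) + 4347 = (-10 - 184320) + 4347 = -184330 + 4347 = -179983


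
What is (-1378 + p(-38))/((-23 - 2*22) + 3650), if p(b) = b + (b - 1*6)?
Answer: -1460/3583 ≈ -0.40748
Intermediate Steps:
p(b) = -6 + 2*b (p(b) = b + (b - 6) = b + (-6 + b) = -6 + 2*b)
(-1378 + p(-38))/((-23 - 2*22) + 3650) = (-1378 + (-6 + 2*(-38)))/((-23 - 2*22) + 3650) = (-1378 + (-6 - 76))/((-23 - 44) + 3650) = (-1378 - 82)/(-67 + 3650) = -1460/3583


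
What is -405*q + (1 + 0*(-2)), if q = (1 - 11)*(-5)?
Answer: -20249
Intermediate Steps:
q = 50 (q = -10*(-5) = 50)
-405*q + (1 + 0*(-2)) = -405*50 + (1 + 0*(-2)) = -20250 + (1 + 0) = -20250 + 1 = -20249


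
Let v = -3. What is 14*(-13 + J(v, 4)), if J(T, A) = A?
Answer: -126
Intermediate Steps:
14*(-13 + J(v, 4)) = 14*(-13 + 4) = 14*(-9) = -126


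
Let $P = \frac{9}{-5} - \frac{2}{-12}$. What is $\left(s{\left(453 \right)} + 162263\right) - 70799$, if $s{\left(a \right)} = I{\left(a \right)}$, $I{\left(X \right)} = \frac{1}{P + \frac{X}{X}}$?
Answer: $\frac{1737786}{19} \approx 91462.0$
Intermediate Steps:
$P = - \frac{49}{30}$ ($P = 9 \left(- \frac{1}{5}\right) - - \frac{1}{6} = - \frac{9}{5} + \frac{1}{6} = - \frac{49}{30} \approx -1.6333$)
$I{\left(X \right)} = - \frac{30}{19}$ ($I{\left(X \right)} = \frac{1}{- \frac{49}{30} + \frac{X}{X}} = \frac{1}{- \frac{49}{30} + 1} = \frac{1}{- \frac{19}{30}} = - \frac{30}{19}$)
$s{\left(a \right)} = - \frac{30}{19}$
$\left(s{\left(453 \right)} + 162263\right) - 70799 = \left(- \frac{30}{19} + 162263\right) - 70799 = \frac{3082967}{19} - 70799 = \frac{1737786}{19}$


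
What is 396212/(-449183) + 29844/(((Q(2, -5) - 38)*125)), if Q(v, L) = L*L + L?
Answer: -794271914/56147875 ≈ -14.146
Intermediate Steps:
Q(v, L) = L + L² (Q(v, L) = L² + L = L + L²)
396212/(-449183) + 29844/(((Q(2, -5) - 38)*125)) = 396212/(-449183) + 29844/(((-5*(1 - 5) - 38)*125)) = 396212*(-1/449183) + 29844/(((-5*(-4) - 38)*125)) = -396212/449183 + 29844/(((20 - 38)*125)) = -396212/449183 + 29844/((-18*125)) = -396212/449183 + 29844/(-2250) = -396212/449183 + 29844*(-1/2250) = -396212/449183 - 1658/125 = -794271914/56147875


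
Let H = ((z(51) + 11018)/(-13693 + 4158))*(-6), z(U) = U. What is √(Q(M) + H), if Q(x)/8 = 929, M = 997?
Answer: √676322641690/9535 ≈ 86.249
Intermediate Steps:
Q(x) = 7432 (Q(x) = 8*929 = 7432)
H = 66414/9535 (H = ((51 + 11018)/(-13693 + 4158))*(-6) = (11069/(-9535))*(-6) = (11069*(-1/9535))*(-6) = -11069/9535*(-6) = 66414/9535 ≈ 6.9653)
√(Q(M) + H) = √(7432 + 66414/9535) = √(70930534/9535) = √676322641690/9535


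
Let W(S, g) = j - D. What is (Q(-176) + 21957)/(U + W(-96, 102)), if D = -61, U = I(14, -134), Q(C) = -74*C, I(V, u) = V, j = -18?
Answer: 34981/57 ≈ 613.70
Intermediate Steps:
U = 14
W(S, g) = 43 (W(S, g) = -18 - 1*(-61) = -18 + 61 = 43)
(Q(-176) + 21957)/(U + W(-96, 102)) = (-74*(-176) + 21957)/(14 + 43) = (13024 + 21957)/57 = 34981*(1/57) = 34981/57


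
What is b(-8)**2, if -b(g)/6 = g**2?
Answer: 147456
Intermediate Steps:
b(g) = -6*g**2
b(-8)**2 = (-6*(-8)**2)**2 = (-6*64)**2 = (-384)**2 = 147456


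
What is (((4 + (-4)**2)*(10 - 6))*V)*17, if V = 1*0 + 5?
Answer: 6800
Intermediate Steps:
V = 5 (V = 0 + 5 = 5)
(((4 + (-4)**2)*(10 - 6))*V)*17 = (((4 + (-4)**2)*(10 - 6))*5)*17 = (((4 + 16)*4)*5)*17 = ((20*4)*5)*17 = (80*5)*17 = 400*17 = 6800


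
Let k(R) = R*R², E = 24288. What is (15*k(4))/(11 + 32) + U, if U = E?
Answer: 1045344/43 ≈ 24310.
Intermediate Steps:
k(R) = R³
U = 24288
(15*k(4))/(11 + 32) + U = (15*4³)/(11 + 32) + 24288 = (15*64)/43 + 24288 = 960*(1/43) + 24288 = 960/43 + 24288 = 1045344/43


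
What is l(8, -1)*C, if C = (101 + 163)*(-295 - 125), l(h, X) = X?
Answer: 110880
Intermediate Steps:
C = -110880 (C = 264*(-420) = -110880)
l(8, -1)*C = -1*(-110880) = 110880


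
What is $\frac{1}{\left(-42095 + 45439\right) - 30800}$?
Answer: $- \frac{1}{27456} \approx -3.6422 \cdot 10^{-5}$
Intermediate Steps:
$\frac{1}{\left(-42095 + 45439\right) - 30800} = \frac{1}{3344 - 30800} = \frac{1}{-27456} = - \frac{1}{27456}$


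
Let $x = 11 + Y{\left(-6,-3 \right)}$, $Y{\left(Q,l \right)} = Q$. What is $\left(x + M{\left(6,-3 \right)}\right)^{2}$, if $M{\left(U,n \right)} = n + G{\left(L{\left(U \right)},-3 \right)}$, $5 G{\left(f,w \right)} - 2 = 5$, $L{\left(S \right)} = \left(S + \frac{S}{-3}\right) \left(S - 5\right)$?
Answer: $\frac{289}{25} \approx 11.56$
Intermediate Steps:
$L{\left(S \right)} = \frac{2 S \left(-5 + S\right)}{3}$ ($L{\left(S \right)} = \left(S + S \left(- \frac{1}{3}\right)\right) \left(-5 + S\right) = \left(S - \frac{S}{3}\right) \left(-5 + S\right) = \frac{2 S}{3} \left(-5 + S\right) = \frac{2 S \left(-5 + S\right)}{3}$)
$G{\left(f,w \right)} = \frac{7}{5}$ ($G{\left(f,w \right)} = \frac{2}{5} + \frac{1}{5} \cdot 5 = \frac{2}{5} + 1 = \frac{7}{5}$)
$x = 5$ ($x = 11 - 6 = 5$)
$M{\left(U,n \right)} = \frac{7}{5} + n$ ($M{\left(U,n \right)} = n + \frac{7}{5} = \frac{7}{5} + n$)
$\left(x + M{\left(6,-3 \right)}\right)^{2} = \left(5 + \left(\frac{7}{5} - 3\right)\right)^{2} = \left(5 - \frac{8}{5}\right)^{2} = \left(\frac{17}{5}\right)^{2} = \frac{289}{25}$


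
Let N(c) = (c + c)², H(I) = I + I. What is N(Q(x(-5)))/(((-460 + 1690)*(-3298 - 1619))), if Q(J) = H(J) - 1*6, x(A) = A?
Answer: -512/3023955 ≈ -0.00016931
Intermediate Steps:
H(I) = 2*I
Q(J) = -6 + 2*J (Q(J) = 2*J - 1*6 = 2*J - 6 = -6 + 2*J)
N(c) = 4*c² (N(c) = (2*c)² = 4*c²)
N(Q(x(-5)))/(((-460 + 1690)*(-3298 - 1619))) = (4*(-6 + 2*(-5))²)/(((-460 + 1690)*(-3298 - 1619))) = (4*(-6 - 10)²)/((1230*(-4917))) = (4*(-16)²)/(-6047910) = (4*256)*(-1/6047910) = 1024*(-1/6047910) = -512/3023955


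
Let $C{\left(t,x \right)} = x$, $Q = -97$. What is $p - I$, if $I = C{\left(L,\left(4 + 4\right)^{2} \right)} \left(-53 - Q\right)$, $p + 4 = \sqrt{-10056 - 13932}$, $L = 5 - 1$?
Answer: $-2820 + 2 i \sqrt{5997} \approx -2820.0 + 154.88 i$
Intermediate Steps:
$L = 4$
$p = -4 + 2 i \sqrt{5997}$ ($p = -4 + \sqrt{-10056 - 13932} = -4 + \sqrt{-23988} = -4 + 2 i \sqrt{5997} \approx -4.0 + 154.88 i$)
$I = 2816$ ($I = \left(4 + 4\right)^{2} \left(-53 - -97\right) = 8^{2} \left(-53 + 97\right) = 64 \cdot 44 = 2816$)
$p - I = \left(-4 + 2 i \sqrt{5997}\right) - 2816 = -2820 + 2 i \sqrt{5997}$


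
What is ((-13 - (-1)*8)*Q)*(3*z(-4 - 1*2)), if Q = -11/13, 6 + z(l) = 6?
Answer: 0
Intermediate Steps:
z(l) = 0 (z(l) = -6 + 6 = 0)
Q = -11/13 (Q = -11*1/13 = -11/13 ≈ -0.84615)
((-13 - (-1)*8)*Q)*(3*z(-4 - 1*2)) = ((-13 - (-1)*8)*(-11/13))*(3*0) = ((-13 - 1*(-8))*(-11/13))*0 = ((-13 + 8)*(-11/13))*0 = -5*(-11/13)*0 = (55/13)*0 = 0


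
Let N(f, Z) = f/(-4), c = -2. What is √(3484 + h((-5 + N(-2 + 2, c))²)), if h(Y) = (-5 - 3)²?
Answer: 2*√887 ≈ 59.565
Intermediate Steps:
N(f, Z) = -f/4 (N(f, Z) = f*(-¼) = -f/4)
h(Y) = 64 (h(Y) = (-8)² = 64)
√(3484 + h((-5 + N(-2 + 2, c))²)) = √(3484 + 64) = √3548 = 2*√887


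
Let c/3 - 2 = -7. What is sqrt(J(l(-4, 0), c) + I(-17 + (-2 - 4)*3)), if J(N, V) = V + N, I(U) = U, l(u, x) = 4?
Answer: I*sqrt(46) ≈ 6.7823*I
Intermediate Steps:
c = -15 (c = 6 + 3*(-7) = 6 - 21 = -15)
J(N, V) = N + V
sqrt(J(l(-4, 0), c) + I(-17 + (-2 - 4)*3)) = sqrt((4 - 15) + (-17 + (-2 - 4)*3)) = sqrt(-11 + (-17 - 6*3)) = sqrt(-11 + (-17 - 18)) = sqrt(-11 - 35) = sqrt(-46) = I*sqrt(46)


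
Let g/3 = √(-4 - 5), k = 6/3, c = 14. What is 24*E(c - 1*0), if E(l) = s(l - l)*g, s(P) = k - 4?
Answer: -432*I ≈ -432.0*I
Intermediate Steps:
k = 2 (k = 6*(⅓) = 2)
s(P) = -2 (s(P) = 2 - 4 = -2)
g = 9*I (g = 3*√(-4 - 5) = 3*√(-9) = 3*(3*I) = 9*I ≈ 9.0*I)
E(l) = -18*I
24*E(c - 1*0) = 24*(-18*I) = -432*I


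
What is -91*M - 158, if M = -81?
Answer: 7213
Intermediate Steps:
-91*M - 158 = -91*(-81) - 158 = 7371 - 158 = 7213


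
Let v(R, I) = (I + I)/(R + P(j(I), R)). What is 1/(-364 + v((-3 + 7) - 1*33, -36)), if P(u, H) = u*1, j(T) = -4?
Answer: -11/3980 ≈ -0.0027638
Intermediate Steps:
P(u, H) = u
v(R, I) = 2*I/(-4 + R) (v(R, I) = (I + I)/(R - 4) = (2*I)/(-4 + R) = 2*I/(-4 + R))
1/(-364 + v((-3 + 7) - 1*33, -36)) = 1/(-364 + 2*(-36)/(-4 + ((-3 + 7) - 1*33))) = 1/(-364 + 2*(-36)/(-4 + (4 - 33))) = 1/(-364 + 2*(-36)/(-4 - 29)) = 1/(-364 + 2*(-36)/(-33)) = 1/(-364 + 2*(-36)*(-1/33)) = 1/(-364 + 24/11) = 1/(-3980/11) = -11/3980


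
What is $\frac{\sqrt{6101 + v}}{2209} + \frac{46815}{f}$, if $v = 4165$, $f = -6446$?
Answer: $- \frac{46815}{6446} + \frac{\sqrt{10266}}{2209} \approx -7.2168$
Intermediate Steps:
$\frac{\sqrt{6101 + v}}{2209} + \frac{46815}{f} = \frac{\sqrt{6101 + 4165}}{2209} + \frac{46815}{-6446} = \sqrt{10266} \cdot \frac{1}{2209} + 46815 \left(- \frac{1}{6446}\right) = \frac{\sqrt{10266}}{2209} - \frac{46815}{6446} = - \frac{46815}{6446} + \frac{\sqrt{10266}}{2209}$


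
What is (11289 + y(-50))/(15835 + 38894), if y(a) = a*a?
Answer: 13789/54729 ≈ 0.25195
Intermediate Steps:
y(a) = a**2
(11289 + y(-50))/(15835 + 38894) = (11289 + (-50)**2)/(15835 + 38894) = (11289 + 2500)/54729 = 13789*(1/54729) = 13789/54729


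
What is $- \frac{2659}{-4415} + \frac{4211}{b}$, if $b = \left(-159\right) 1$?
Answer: $- \frac{18168784}{701985} \approx -25.882$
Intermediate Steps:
$b = -159$
$- \frac{2659}{-4415} + \frac{4211}{b} = - \frac{2659}{-4415} + \frac{4211}{-159} = \left(-2659\right) \left(- \frac{1}{4415}\right) + 4211 \left(- \frac{1}{159}\right) = \frac{2659}{4415} - \frac{4211}{159} = - \frac{18168784}{701985}$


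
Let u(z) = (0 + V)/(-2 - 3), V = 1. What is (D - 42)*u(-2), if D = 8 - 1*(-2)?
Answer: 32/5 ≈ 6.4000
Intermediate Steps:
D = 10 (D = 8 + 2 = 10)
u(z) = -⅕ (u(z) = (0 + 1)/(-2 - 3) = 1/(-5) = 1*(-⅕) = -⅕)
(D - 42)*u(-2) = (10 - 42)*(-⅕) = -32*(-⅕) = 32/5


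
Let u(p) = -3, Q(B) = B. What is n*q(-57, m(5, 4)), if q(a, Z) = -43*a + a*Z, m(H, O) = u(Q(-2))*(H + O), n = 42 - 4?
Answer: 151620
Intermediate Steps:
n = 38
m(H, O) = -3*H - 3*O (m(H, O) = -3*(H + O) = -3*H - 3*O)
q(a, Z) = -43*a + Z*a
n*q(-57, m(5, 4)) = 38*(-57*(-43 + (-3*5 - 3*4))) = 38*(-57*(-43 + (-15 - 12))) = 38*(-57*(-43 - 27)) = 38*(-57*(-70)) = 38*3990 = 151620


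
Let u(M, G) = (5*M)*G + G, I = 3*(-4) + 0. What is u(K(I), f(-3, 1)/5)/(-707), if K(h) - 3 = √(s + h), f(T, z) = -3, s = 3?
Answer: 48/3535 + 9*I/707 ≈ 0.013579 + 0.01273*I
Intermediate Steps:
I = -12 (I = -12 + 0 = -12)
K(h) = 3 + √(3 + h)
u(M, G) = G + 5*G*M (u(M, G) = 5*G*M + G = G + 5*G*M)
u(K(I), f(-3, 1)/5)/(-707) = ((-3/5)*(1 + 5*(3 + √(3 - 12))))/(-707) = ((-3*⅕)*(1 + 5*(3 + √(-9))))*(-1/707) = -3*(1 + 5*(3 + 3*I))/5*(-1/707) = -3*(1 + (15 + 15*I))/5*(-1/707) = -3*(16 + 15*I)/5*(-1/707) = (-48/5 - 9*I)*(-1/707) = 48/3535 + 9*I/707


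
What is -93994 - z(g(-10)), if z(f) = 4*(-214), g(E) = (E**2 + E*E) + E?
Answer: -93138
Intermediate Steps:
g(E) = E + 2*E**2 (g(E) = (E**2 + E**2) + E = 2*E**2 + E = E + 2*E**2)
z(f) = -856
-93994 - z(g(-10)) = -93994 - 1*(-856) = -93994 + 856 = -93138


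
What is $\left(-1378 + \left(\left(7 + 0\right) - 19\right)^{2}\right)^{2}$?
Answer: $1522756$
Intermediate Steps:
$\left(-1378 + \left(\left(7 + 0\right) - 19\right)^{2}\right)^{2} = \left(-1378 + \left(7 - 19\right)^{2}\right)^{2} = \left(-1378 + \left(-12\right)^{2}\right)^{2} = \left(-1378 + 144\right)^{2} = \left(-1234\right)^{2} = 1522756$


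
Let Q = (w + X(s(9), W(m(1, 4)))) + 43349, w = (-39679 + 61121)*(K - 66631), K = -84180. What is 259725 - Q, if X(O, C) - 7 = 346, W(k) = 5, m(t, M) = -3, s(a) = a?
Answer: 3233905485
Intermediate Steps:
w = -3233689462 (w = (-39679 + 61121)*(-84180 - 66631) = 21442*(-150811) = -3233689462)
X(O, C) = 353 (X(O, C) = 7 + 346 = 353)
Q = -3233645760 (Q = (-3233689462 + 353) + 43349 = -3233689109 + 43349 = -3233645760)
259725 - Q = 259725 - 1*(-3233645760) = 259725 + 3233645760 = 3233905485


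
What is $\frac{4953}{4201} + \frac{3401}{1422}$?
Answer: $\frac{21330767}{5973822} \approx 3.5707$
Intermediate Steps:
$\frac{4953}{4201} + \frac{3401}{1422} = \frac{21330767}{5973822}$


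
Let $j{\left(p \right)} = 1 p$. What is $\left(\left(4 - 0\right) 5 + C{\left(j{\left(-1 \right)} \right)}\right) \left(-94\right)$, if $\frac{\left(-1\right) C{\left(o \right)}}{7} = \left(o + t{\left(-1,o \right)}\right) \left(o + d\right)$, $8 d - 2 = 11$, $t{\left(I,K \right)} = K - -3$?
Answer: $- \frac{5875}{4} \approx -1468.8$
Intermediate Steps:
$t{\left(I,K \right)} = 3 + K$ ($t{\left(I,K \right)} = K + 3 = 3 + K$)
$d = \frac{13}{8}$ ($d = \frac{1}{4} + \frac{1}{8} \cdot 11 = \frac{1}{4} + \frac{11}{8} = \frac{13}{8} \approx 1.625$)
$j{\left(p \right)} = p$
$C{\left(o \right)} = - 7 \left(3 + 2 o\right) \left(\frac{13}{8} + o\right)$ ($C{\left(o \right)} = - 7 \left(o + \left(3 + o\right)\right) \left(o + \frac{13}{8}\right) = - 7 \left(3 + 2 o\right) \left(\frac{13}{8} + o\right)$)
$\left(\left(4 - 0\right) 5 + C{\left(j{\left(-1 \right)} \right)}\right) \left(-94\right) = \left(\left(4 - 0\right) 5 - \left(- \frac{77}{8} + 14\right)\right) \left(-94\right) = \left(\left(4 + 0\right) 5 - \frac{35}{8}\right) \left(-94\right) = \left(4 \cdot 5 - \frac{35}{8}\right) \left(-94\right) = \left(20 - \frac{35}{8}\right) \left(-94\right) = \frac{125}{8} \left(-94\right) = - \frac{5875}{4}$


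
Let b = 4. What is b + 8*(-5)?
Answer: -36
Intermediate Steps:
b + 8*(-5) = 4 + 8*(-5) = 4 - 40 = -36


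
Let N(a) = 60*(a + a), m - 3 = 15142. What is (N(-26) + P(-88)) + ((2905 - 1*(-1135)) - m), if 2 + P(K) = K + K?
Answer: -14403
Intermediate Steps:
m = 15145 (m = 3 + 15142 = 15145)
N(a) = 120*a (N(a) = 60*(2*a) = 120*a)
P(K) = -2 + 2*K (P(K) = -2 + (K + K) = -2 + 2*K)
(N(-26) + P(-88)) + ((2905 - 1*(-1135)) - m) = (120*(-26) + (-2 + 2*(-88))) + ((2905 - 1*(-1135)) - 1*15145) = (-3120 + (-2 - 176)) + ((2905 + 1135) - 15145) = (-3120 - 178) + (4040 - 15145) = -3298 - 11105 = -14403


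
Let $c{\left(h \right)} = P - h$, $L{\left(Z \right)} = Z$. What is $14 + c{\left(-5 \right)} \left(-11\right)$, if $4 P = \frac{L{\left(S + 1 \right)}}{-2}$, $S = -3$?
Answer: $- \frac{175}{4} \approx -43.75$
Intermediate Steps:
$P = \frac{1}{4}$ ($P = \frac{\left(-3 + 1\right) \frac{1}{-2}}{4} = \frac{\left(-2\right) \left(- \frac{1}{2}\right)}{4} = \frac{1}{4} \cdot 1 = \frac{1}{4} \approx 0.25$)
$c{\left(h \right)} = \frac{1}{4} - h$
$14 + c{\left(-5 \right)} \left(-11\right) = 14 + \left(\frac{1}{4} - -5\right) \left(-11\right) = 14 + \left(\frac{1}{4} + 5\right) \left(-11\right) = 14 + \frac{21}{4} \left(-11\right) = 14 - \frac{231}{4} = - \frac{175}{4}$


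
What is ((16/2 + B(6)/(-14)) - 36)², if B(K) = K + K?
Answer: 40804/49 ≈ 832.73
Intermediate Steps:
B(K) = 2*K
((16/2 + B(6)/(-14)) - 36)² = ((16/2 + (2*6)/(-14)) - 36)² = ((16*(½) + 12*(-1/14)) - 36)² = ((8 - 6/7) - 36)² = (50/7 - 36)² = (-202/7)² = 40804/49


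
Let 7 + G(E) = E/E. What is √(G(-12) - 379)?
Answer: I*√385 ≈ 19.621*I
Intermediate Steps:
G(E) = -6 (G(E) = -7 + E/E = -7 + 1 = -6)
√(G(-12) - 379) = √(-6 - 379) = √(-385) = I*√385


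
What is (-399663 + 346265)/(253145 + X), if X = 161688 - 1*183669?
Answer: -26699/115582 ≈ -0.23100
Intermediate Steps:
X = -21981 (X = 161688 - 183669 = -21981)
(-399663 + 346265)/(253145 + X) = (-399663 + 346265)/(253145 - 21981) = -53398/231164 = -53398*1/231164 = -26699/115582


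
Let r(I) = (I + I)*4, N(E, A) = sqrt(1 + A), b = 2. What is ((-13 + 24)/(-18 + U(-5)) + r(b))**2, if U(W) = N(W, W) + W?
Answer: 68475141/284089 - 364100*I/284089 ≈ 241.03 - 1.2816*I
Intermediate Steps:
r(I) = 8*I (r(I) = (2*I)*4 = 8*I)
U(W) = W + sqrt(1 + W) (U(W) = sqrt(1 + W) + W = W + sqrt(1 + W))
((-13 + 24)/(-18 + U(-5)) + r(b))**2 = ((-13 + 24)/(-18 + (-5 + sqrt(1 - 5))) + 8*2)**2 = (11/(-18 + (-5 + sqrt(-4))) + 16)**2 = (11/(-18 + (-5 + 2*I)) + 16)**2 = (11/(-23 + 2*I) + 16)**2 = (11*((-23 - 2*I)/533) + 16)**2 = (11*(-23 - 2*I)/533 + 16)**2 = (16 + 11*(-23 - 2*I)/533)**2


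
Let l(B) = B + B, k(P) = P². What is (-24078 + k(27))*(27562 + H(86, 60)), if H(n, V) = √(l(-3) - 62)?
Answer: -643545138 - 46698*I*√17 ≈ -6.4355e+8 - 1.9254e+5*I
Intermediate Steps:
l(B) = 2*B
H(n, V) = 2*I*√17 (H(n, V) = √(2*(-3) - 62) = √(-6 - 62) = √(-68) = 2*I*√17)
(-24078 + k(27))*(27562 + H(86, 60)) = (-24078 + 27²)*(27562 + 2*I*√17) = (-24078 + 729)*(27562 + 2*I*√17) = -23349*(27562 + 2*I*√17) = -643545138 - 46698*I*√17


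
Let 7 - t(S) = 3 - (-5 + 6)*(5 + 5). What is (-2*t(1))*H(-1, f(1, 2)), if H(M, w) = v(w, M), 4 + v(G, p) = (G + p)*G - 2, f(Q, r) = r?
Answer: 112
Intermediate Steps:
v(G, p) = -6 + G*(G + p) (v(G, p) = -4 + ((G + p)*G - 2) = -4 + (G*(G + p) - 2) = -4 + (-2 + G*(G + p)) = -6 + G*(G + p))
H(M, w) = -6 + w² + M*w (H(M, w) = -6 + w² + w*M = -6 + w² + M*w)
t(S) = 14 (t(S) = 7 - (3 - (-5 + 6)*(5 + 5)) = 7 - (3 - 10) = 7 - 1*(-7) = 7 + 7 = 14)
(-2*t(1))*H(-1, f(1, 2)) = (-2*14)*(-6 + 2² - 1*2) = -28*(-6 + 4 - 2) = -28*(-4) = 112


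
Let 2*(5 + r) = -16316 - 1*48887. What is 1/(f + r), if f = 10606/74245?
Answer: -148490/4841717973 ≈ -3.0669e-5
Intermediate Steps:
r = -65213/2 (r = -5 + (-16316 - 1*48887)/2 = -5 + (-16316 - 48887)/2 = -5 + (½)*(-65203) = -5 - 65203/2 = -65213/2 ≈ -32607.)
f = 10606/74245 (f = 10606*(1/74245) = 10606/74245 ≈ 0.14285)
1/(f + r) = 1/(10606/74245 - 65213/2) = 1/(-4841717973/148490) = -148490/4841717973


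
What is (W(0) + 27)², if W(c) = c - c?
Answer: 729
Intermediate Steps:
W(c) = 0
(W(0) + 27)² = (0 + 27)² = 27² = 729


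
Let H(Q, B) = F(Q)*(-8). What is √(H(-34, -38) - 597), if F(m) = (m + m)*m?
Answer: I*√19093 ≈ 138.18*I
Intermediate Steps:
F(m) = 2*m² (F(m) = (2*m)*m = 2*m²)
H(Q, B) = -16*Q² (H(Q, B) = (2*Q²)*(-8) = -16*Q²)
√(H(-34, -38) - 597) = √(-16*(-34)² - 597) = √(-16*1156 - 597) = √(-18496 - 597) = √(-19093) = I*√19093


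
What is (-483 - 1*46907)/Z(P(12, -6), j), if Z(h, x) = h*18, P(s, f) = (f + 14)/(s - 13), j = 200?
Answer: 23695/72 ≈ 329.10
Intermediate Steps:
P(s, f) = (14 + f)/(-13 + s)
Z(h, x) = 18*h
(-483 - 1*46907)/Z(P(12, -6), j) = (-483 - 1*46907)/((18*((14 - 6)/(-13 + 12)))) = (-483 - 46907)/((18*(8/(-1)))) = -47390/(18*(-1*8)) = -47390/(18*(-8)) = -47390/(-144) = -47390*(-1/144) = 23695/72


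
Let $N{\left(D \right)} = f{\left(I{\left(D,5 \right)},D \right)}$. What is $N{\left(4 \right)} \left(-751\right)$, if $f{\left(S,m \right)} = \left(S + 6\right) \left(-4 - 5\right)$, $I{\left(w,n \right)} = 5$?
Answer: $74349$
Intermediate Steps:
$f{\left(S,m \right)} = -54 - 9 S$ ($f{\left(S,m \right)} = \left(6 + S\right) \left(-9\right) = -54 - 9 S$)
$N{\left(D \right)} = -99$ ($N{\left(D \right)} = -54 - 45 = -99$)
$N{\left(4 \right)} \left(-751\right) = \left(-99\right) \left(-751\right) = 74349$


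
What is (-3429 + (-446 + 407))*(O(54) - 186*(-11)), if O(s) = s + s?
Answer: -7470072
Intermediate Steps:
O(s) = 2*s
(-3429 + (-446 + 407))*(O(54) - 186*(-11)) = (-3429 + (-446 + 407))*(2*54 - 186*(-11)) = (-3429 - 39)*(108 + 2046) = -3468*2154 = -7470072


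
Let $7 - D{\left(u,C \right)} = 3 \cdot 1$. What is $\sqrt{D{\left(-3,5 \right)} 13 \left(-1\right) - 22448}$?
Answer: $150 i \approx 150.0 i$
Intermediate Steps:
$D{\left(u,C \right)} = 4$ ($D{\left(u,C \right)} = 7 - 3 \cdot 1 = 7 - 3 = 4$)
$\sqrt{D{\left(-3,5 \right)} 13 \left(-1\right) - 22448} = \sqrt{4 \cdot 13 \left(-1\right) - 22448} = \sqrt{52 \left(-1\right) - 22448} = \sqrt{-52 - 22448} = \sqrt{-22500} = 150 i$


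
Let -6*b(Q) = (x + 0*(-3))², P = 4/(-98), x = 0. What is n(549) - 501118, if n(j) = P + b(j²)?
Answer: -24554784/49 ≈ -5.0112e+5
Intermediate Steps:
P = -2/49 (P = 4*(-1/98) = -2/49 ≈ -0.040816)
b(Q) = 0 (b(Q) = -(0 + 0*(-3))²/6 = -(0 + 0)²/6 = -⅙*0² = -⅙*0 = 0)
n(j) = -2/49 (n(j) = -2/49 + 0 = -2/49)
n(549) - 501118 = -2/49 - 501118 = -24554784/49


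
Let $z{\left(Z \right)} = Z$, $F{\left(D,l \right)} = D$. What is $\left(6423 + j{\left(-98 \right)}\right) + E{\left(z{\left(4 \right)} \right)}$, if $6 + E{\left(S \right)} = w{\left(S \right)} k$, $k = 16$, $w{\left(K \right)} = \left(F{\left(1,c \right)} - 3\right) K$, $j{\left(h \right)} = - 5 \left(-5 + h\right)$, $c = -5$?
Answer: $6804$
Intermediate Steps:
$j{\left(h \right)} = 25 - 5 h$
$w{\left(K \right)} = - 2 K$ ($w{\left(K \right)} = \left(1 - 3\right) K = - 2 K$)
$E{\left(S \right)} = -6 - 32 S$ ($E{\left(S \right)} = -6 + - 2 S 16 = -6 - 32 S$)
$\left(6423 + j{\left(-98 \right)}\right) + E{\left(z{\left(4 \right)} \right)} = \left(6423 + \left(25 - -490\right)\right) - 134 = \left(6423 + \left(25 + 490\right)\right) - 134 = \left(6423 + 515\right) - 134 = 6938 - 134 = 6804$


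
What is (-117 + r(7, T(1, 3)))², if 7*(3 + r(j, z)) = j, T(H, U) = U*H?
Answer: 14161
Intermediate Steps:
T(H, U) = H*U
r(j, z) = -3 + j/7
(-117 + r(7, T(1, 3)))² = (-117 + (-3 + (⅐)*7))² = (-117 + (-3 + 1))² = (-117 - 2)² = (-119)² = 14161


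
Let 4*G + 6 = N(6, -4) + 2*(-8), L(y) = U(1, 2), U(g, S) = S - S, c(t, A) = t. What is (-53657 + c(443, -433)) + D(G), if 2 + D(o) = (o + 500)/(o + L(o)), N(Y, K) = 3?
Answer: -1013085/19 ≈ -53320.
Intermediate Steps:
U(g, S) = 0
L(y) = 0
G = -19/4 (G = -3/2 + (3 + 2*(-8))/4 = -3/2 + (3 - 16)/4 = -3/2 + (¼)*(-13) = -3/2 - 13/4 = -19/4 ≈ -4.7500)
D(o) = -2 + (500 + o)/o (D(o) = -2 + (o + 500)/(o + 0) = -2 + (500 + o)/o)
(-53657 + c(443, -433)) + D(G) = (-53657 + 443) + (500 - 1*(-19/4))/(-19/4) = -53214 - 4*(500 + 19/4)/19 = -53214 - 4/19*2019/4 = -53214 - 2019/19 = -1013085/19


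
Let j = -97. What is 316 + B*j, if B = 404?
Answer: -38872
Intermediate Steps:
316 + B*j = 316 + 404*(-97) = 316 - 39188 = -38872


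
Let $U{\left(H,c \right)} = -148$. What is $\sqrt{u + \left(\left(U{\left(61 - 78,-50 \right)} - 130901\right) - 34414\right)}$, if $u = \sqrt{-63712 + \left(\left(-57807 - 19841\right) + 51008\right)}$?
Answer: $\sqrt{-165463 + 4 i \sqrt{5647}} \approx 0.369 + 406.77 i$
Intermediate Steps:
$u = 4 i \sqrt{5647}$ ($u = \sqrt{-63712 + \left(-77648 + 51008\right)} = \sqrt{-63712 - 26640} = \sqrt{-90352} = 4 i \sqrt{5647} \approx 300.59 i$)
$\sqrt{u + \left(\left(U{\left(61 - 78,-50 \right)} - 130901\right) - 34414\right)} = \sqrt{4 i \sqrt{5647} - 165463} = \sqrt{-165463 + 4 i \sqrt{5647}}$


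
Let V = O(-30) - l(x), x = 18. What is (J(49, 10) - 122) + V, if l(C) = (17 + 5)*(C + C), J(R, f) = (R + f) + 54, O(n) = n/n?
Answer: -800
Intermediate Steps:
O(n) = 1
J(R, f) = 54 + R + f
l(C) = 44*C (l(C) = 22*(2*C) = 44*C)
V = -791 (V = 1 - 44*18 = 1 - 1*792 = 1 - 792 = -791)
(J(49, 10) - 122) + V = ((54 + 49 + 10) - 122) - 791 = (113 - 122) - 791 = -9 - 791 = -800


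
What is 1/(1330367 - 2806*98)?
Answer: 1/1055379 ≈ 9.4753e-7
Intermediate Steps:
1/(1330367 - 2806*98) = 1/(1330367 - 274988) = 1/1055379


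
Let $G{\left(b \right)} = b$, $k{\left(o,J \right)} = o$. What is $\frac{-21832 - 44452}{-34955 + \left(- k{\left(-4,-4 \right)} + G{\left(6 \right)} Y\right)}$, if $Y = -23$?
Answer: $\frac{66284}{35089} \approx 1.889$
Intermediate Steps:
$\frac{-21832 - 44452}{-34955 + \left(- k{\left(-4,-4 \right)} + G{\left(6 \right)} Y\right)} = \frac{-21832 - 44452}{-34955 + \left(\left(-1\right) \left(-4\right) + 6 \left(-23\right)\right)} = - \frac{66284}{-34955 + \left(4 - 138\right)} = - \frac{66284}{-34955 - 134} = - \frac{66284}{-35089} = \left(-66284\right) \left(- \frac{1}{35089}\right) = \frac{66284}{35089}$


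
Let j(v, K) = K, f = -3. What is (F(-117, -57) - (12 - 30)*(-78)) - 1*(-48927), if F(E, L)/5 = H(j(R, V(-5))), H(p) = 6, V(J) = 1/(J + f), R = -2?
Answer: 47553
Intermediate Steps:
V(J) = 1/(-3 + J) (V(J) = 1/(J - 3) = 1/(-3 + J))
F(E, L) = 30 (F(E, L) = 5*6 = 30)
(F(-117, -57) - (12 - 30)*(-78)) - 1*(-48927) = (30 - (12 - 30)*(-78)) - 1*(-48927) = (30 - (-18)*(-78)) + 48927 = (30 - 1*1404) + 48927 = (30 - 1404) + 48927 = -1374 + 48927 = 47553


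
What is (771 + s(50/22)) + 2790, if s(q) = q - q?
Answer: 3561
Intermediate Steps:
s(q) = 0
(771 + s(50/22)) + 2790 = (771 + 0) + 2790 = 771 + 2790 = 3561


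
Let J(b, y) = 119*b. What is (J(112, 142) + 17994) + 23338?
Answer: 54660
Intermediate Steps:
(J(112, 142) + 17994) + 23338 = (119*112 + 17994) + 23338 = (13328 + 17994) + 23338 = 31322 + 23338 = 54660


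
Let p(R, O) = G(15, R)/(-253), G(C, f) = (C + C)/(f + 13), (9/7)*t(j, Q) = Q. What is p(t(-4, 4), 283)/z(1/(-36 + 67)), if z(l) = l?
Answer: -1674/7337 ≈ -0.22816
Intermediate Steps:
t(j, Q) = 7*Q/9
G(C, f) = 2*C/(13 + f) (G(C, f) = (2*C)/(13 + f) = 2*C/(13 + f))
p(R, O) = -30/(253*(13 + R)) (p(R, O) = (2*15/(13 + R))/(-253) = (30/(13 + R))*(-1/253) = -30/(253*(13 + R)))
p(t(-4, 4), 283)/z(1/(-36 + 67)) = (-30/(3289 + 253*((7/9)*4)))/(1/(-36 + 67)) = (-30/(3289 + 253*(28/9)))/(1/31) = (-30/(3289 + 7084/9))/(1/31) = -30/36685/9*31 = -30*9/36685*31 = -54/7337*31 = -1674/7337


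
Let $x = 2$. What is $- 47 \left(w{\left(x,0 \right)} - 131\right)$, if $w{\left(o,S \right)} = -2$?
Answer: $6251$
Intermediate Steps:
$- 47 \left(w{\left(x,0 \right)} - 131\right) = - 47 \left(-2 - 131\right) = \left(-47\right) \left(-133\right) = 6251$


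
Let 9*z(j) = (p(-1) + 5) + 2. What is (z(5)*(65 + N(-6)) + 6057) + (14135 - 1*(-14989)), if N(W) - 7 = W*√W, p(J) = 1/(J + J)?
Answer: 35233 - 13*I*√6/3 ≈ 35233.0 - 10.614*I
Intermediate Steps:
p(J) = 1/(2*J)
z(j) = 13/18 (z(j) = (((½)/(-1) + 5) + 2)/9 = (((½)*(-1) + 5) + 2)/9 = ((-½ + 5) + 2)/9 = (9/2 + 2)/9 = (⅑)*(13/2) = 13/18)
N(W) = 7 + W^(3/2) (N(W) = 7 + W*√W = 7 + W^(3/2))
(z(5)*(65 + N(-6)) + 6057) + (14135 - 1*(-14989)) = (13*(65 + (7 + (-6)^(3/2)))/18 + 6057) + (14135 - 1*(-14989)) = (13*(65 + (7 - 6*I*√6))/18 + 6057) + (14135 + 14989) = (13*(72 - 6*I*√6)/18 + 6057) + 29124 = ((52 - 13*I*√6/3) + 6057) + 29124 = (6109 - 13*I*√6/3) + 29124 = 35233 - 13*I*√6/3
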